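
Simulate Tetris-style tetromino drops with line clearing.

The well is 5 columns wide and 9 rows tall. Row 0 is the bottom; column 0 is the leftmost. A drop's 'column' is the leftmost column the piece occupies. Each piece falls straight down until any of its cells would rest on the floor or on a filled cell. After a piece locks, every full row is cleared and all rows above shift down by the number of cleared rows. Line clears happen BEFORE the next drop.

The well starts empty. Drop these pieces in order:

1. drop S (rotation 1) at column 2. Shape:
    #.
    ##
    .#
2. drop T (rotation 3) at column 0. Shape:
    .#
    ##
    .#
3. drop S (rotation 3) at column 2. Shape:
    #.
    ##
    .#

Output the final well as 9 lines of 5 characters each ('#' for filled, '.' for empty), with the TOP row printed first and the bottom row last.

Answer: .....
.....
.....
.....
..#..
..##.
.###.
####.
.#.#.

Derivation:
Drop 1: S rot1 at col 2 lands with bottom-row=0; cleared 0 line(s) (total 0); column heights now [0 0 3 2 0], max=3
Drop 2: T rot3 at col 0 lands with bottom-row=0; cleared 0 line(s) (total 0); column heights now [2 3 3 2 0], max=3
Drop 3: S rot3 at col 2 lands with bottom-row=2; cleared 0 line(s) (total 0); column heights now [2 3 5 4 0], max=5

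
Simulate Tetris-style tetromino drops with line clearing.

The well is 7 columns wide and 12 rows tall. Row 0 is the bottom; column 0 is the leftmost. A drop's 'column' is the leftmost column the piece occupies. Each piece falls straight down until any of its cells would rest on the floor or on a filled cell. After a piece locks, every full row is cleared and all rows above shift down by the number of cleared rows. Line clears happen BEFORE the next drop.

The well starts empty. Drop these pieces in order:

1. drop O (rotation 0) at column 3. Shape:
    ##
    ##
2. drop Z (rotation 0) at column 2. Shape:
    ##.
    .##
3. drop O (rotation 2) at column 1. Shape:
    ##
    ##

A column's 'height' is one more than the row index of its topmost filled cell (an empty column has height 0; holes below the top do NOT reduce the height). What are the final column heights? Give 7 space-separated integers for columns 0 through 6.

Drop 1: O rot0 at col 3 lands with bottom-row=0; cleared 0 line(s) (total 0); column heights now [0 0 0 2 2 0 0], max=2
Drop 2: Z rot0 at col 2 lands with bottom-row=2; cleared 0 line(s) (total 0); column heights now [0 0 4 4 3 0 0], max=4
Drop 3: O rot2 at col 1 lands with bottom-row=4; cleared 0 line(s) (total 0); column heights now [0 6 6 4 3 0 0], max=6

Answer: 0 6 6 4 3 0 0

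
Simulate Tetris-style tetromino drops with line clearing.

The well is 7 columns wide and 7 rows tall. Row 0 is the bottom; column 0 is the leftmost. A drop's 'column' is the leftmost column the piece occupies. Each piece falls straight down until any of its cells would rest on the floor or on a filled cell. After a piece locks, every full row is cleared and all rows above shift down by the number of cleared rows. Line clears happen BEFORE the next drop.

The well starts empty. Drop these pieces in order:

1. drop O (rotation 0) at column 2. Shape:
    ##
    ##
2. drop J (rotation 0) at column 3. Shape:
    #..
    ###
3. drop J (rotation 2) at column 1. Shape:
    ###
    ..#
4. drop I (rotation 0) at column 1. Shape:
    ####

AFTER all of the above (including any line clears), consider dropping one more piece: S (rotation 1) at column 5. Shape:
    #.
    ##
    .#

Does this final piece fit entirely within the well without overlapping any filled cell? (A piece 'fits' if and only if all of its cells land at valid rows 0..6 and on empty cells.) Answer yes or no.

Answer: yes

Derivation:
Drop 1: O rot0 at col 2 lands with bottom-row=0; cleared 0 line(s) (total 0); column heights now [0 0 2 2 0 0 0], max=2
Drop 2: J rot0 at col 3 lands with bottom-row=2; cleared 0 line(s) (total 0); column heights now [0 0 2 4 3 3 0], max=4
Drop 3: J rot2 at col 1 lands with bottom-row=4; cleared 0 line(s) (total 0); column heights now [0 6 6 6 3 3 0], max=6
Drop 4: I rot0 at col 1 lands with bottom-row=6; cleared 0 line(s) (total 0); column heights now [0 7 7 7 7 3 0], max=7
Test piece S rot1 at col 5 (width 2): heights before test = [0 7 7 7 7 3 0]; fits = True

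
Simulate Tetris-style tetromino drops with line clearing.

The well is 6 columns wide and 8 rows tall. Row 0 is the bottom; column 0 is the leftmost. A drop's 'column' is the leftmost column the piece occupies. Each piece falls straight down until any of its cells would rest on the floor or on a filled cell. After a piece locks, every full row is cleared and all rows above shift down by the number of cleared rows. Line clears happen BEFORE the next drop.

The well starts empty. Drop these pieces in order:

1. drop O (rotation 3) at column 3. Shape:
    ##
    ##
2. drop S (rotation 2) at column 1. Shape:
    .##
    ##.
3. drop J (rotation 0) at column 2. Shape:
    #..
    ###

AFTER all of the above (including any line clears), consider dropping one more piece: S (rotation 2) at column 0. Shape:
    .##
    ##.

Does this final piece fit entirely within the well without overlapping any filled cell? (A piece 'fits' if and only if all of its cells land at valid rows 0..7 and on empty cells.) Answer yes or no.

Answer: yes

Derivation:
Drop 1: O rot3 at col 3 lands with bottom-row=0; cleared 0 line(s) (total 0); column heights now [0 0 0 2 2 0], max=2
Drop 2: S rot2 at col 1 lands with bottom-row=1; cleared 0 line(s) (total 0); column heights now [0 2 3 3 2 0], max=3
Drop 3: J rot0 at col 2 lands with bottom-row=3; cleared 0 line(s) (total 0); column heights now [0 2 5 4 4 0], max=5
Test piece S rot2 at col 0 (width 3): heights before test = [0 2 5 4 4 0]; fits = True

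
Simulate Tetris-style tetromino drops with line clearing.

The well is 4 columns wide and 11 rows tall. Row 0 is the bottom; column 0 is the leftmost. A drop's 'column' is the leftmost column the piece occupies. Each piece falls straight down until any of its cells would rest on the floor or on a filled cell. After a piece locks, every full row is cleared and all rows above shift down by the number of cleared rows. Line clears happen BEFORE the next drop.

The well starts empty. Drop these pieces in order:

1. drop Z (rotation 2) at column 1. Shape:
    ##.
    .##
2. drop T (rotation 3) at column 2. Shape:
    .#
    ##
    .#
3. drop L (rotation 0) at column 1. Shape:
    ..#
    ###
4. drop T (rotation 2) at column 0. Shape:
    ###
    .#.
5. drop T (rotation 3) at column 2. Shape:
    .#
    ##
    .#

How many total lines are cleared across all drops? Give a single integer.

Answer: 1

Derivation:
Drop 1: Z rot2 at col 1 lands with bottom-row=0; cleared 0 line(s) (total 0); column heights now [0 2 2 1], max=2
Drop 2: T rot3 at col 2 lands with bottom-row=1; cleared 0 line(s) (total 0); column heights now [0 2 3 4], max=4
Drop 3: L rot0 at col 1 lands with bottom-row=4; cleared 0 line(s) (total 0); column heights now [0 5 5 6], max=6
Drop 4: T rot2 at col 0 lands with bottom-row=5; cleared 0 line(s) (total 0); column heights now [7 7 7 6], max=7
Drop 5: T rot3 at col 2 lands with bottom-row=6; cleared 1 line(s) (total 1); column heights now [0 6 7 8], max=8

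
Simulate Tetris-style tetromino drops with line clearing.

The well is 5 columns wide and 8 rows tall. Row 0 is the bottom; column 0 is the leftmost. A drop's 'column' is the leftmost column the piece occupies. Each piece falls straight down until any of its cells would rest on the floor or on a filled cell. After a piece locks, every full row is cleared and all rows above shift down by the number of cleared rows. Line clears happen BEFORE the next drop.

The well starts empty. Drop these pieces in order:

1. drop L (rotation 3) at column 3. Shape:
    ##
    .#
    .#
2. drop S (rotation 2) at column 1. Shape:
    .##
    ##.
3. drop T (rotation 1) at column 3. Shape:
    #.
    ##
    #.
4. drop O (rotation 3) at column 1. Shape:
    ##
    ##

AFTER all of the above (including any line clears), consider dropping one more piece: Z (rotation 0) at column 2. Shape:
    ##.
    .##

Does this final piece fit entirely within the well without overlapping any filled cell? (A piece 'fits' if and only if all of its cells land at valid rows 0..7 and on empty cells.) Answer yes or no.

Answer: no

Derivation:
Drop 1: L rot3 at col 3 lands with bottom-row=0; cleared 0 line(s) (total 0); column heights now [0 0 0 3 3], max=3
Drop 2: S rot2 at col 1 lands with bottom-row=2; cleared 0 line(s) (total 0); column heights now [0 3 4 4 3], max=4
Drop 3: T rot1 at col 3 lands with bottom-row=4; cleared 0 line(s) (total 0); column heights now [0 3 4 7 6], max=7
Drop 4: O rot3 at col 1 lands with bottom-row=4; cleared 0 line(s) (total 0); column heights now [0 6 6 7 6], max=7
Test piece Z rot0 at col 2 (width 3): heights before test = [0 6 6 7 6]; fits = False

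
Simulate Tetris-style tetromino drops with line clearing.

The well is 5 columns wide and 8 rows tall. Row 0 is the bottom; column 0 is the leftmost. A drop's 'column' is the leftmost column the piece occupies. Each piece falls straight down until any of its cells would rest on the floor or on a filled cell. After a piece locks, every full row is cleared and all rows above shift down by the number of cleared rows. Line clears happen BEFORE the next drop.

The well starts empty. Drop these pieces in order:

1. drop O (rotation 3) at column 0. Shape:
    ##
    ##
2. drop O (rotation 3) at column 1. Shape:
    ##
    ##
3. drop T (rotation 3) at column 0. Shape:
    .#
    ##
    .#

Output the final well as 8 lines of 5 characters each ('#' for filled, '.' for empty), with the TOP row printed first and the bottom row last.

Answer: .....
.#...
##...
.#...
.##..
.##..
##...
##...

Derivation:
Drop 1: O rot3 at col 0 lands with bottom-row=0; cleared 0 line(s) (total 0); column heights now [2 2 0 0 0], max=2
Drop 2: O rot3 at col 1 lands with bottom-row=2; cleared 0 line(s) (total 0); column heights now [2 4 4 0 0], max=4
Drop 3: T rot3 at col 0 lands with bottom-row=4; cleared 0 line(s) (total 0); column heights now [6 7 4 0 0], max=7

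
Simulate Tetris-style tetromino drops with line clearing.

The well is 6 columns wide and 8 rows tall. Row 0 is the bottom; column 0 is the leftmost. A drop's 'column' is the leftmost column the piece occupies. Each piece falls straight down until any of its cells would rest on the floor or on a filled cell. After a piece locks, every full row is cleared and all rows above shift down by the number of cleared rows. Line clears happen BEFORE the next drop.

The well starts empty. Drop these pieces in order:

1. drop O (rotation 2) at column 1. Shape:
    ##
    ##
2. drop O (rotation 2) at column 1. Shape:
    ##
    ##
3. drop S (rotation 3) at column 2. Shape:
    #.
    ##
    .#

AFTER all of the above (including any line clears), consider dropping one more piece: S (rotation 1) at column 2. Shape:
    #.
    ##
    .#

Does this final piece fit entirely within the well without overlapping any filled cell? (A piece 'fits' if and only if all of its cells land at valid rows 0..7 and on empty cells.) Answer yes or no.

Drop 1: O rot2 at col 1 lands with bottom-row=0; cleared 0 line(s) (total 0); column heights now [0 2 2 0 0 0], max=2
Drop 2: O rot2 at col 1 lands with bottom-row=2; cleared 0 line(s) (total 0); column heights now [0 4 4 0 0 0], max=4
Drop 3: S rot3 at col 2 lands with bottom-row=3; cleared 0 line(s) (total 0); column heights now [0 4 6 5 0 0], max=6
Test piece S rot1 at col 2 (width 2): heights before test = [0 4 6 5 0 0]; fits = True

Answer: yes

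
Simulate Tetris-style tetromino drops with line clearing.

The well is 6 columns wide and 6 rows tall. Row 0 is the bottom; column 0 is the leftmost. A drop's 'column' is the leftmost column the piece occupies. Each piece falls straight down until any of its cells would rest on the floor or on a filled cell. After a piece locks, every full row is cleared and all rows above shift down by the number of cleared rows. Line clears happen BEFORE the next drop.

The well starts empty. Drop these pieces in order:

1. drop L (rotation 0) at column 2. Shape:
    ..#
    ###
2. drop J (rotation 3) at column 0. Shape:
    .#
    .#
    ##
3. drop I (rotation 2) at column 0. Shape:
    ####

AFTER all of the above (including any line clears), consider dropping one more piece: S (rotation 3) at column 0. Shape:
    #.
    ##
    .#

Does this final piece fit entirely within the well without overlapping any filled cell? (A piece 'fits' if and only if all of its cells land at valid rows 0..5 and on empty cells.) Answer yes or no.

Drop 1: L rot0 at col 2 lands with bottom-row=0; cleared 0 line(s) (total 0); column heights now [0 0 1 1 2 0], max=2
Drop 2: J rot3 at col 0 lands with bottom-row=0; cleared 0 line(s) (total 0); column heights now [1 3 1 1 2 0], max=3
Drop 3: I rot2 at col 0 lands with bottom-row=3; cleared 0 line(s) (total 0); column heights now [4 4 4 4 2 0], max=4
Test piece S rot3 at col 0 (width 2): heights before test = [4 4 4 4 2 0]; fits = False

Answer: no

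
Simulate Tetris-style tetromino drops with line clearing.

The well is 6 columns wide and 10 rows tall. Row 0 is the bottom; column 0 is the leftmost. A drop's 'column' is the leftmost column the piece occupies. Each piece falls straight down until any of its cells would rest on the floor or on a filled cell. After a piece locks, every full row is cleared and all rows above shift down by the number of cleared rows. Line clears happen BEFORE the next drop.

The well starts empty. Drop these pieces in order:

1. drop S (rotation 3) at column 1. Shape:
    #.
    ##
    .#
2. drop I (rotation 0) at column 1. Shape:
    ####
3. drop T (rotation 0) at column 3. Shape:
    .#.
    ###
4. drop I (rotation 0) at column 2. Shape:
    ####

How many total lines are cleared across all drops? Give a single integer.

Drop 1: S rot3 at col 1 lands with bottom-row=0; cleared 0 line(s) (total 0); column heights now [0 3 2 0 0 0], max=3
Drop 2: I rot0 at col 1 lands with bottom-row=3; cleared 0 line(s) (total 0); column heights now [0 4 4 4 4 0], max=4
Drop 3: T rot0 at col 3 lands with bottom-row=4; cleared 0 line(s) (total 0); column heights now [0 4 4 5 6 5], max=6
Drop 4: I rot0 at col 2 lands with bottom-row=6; cleared 0 line(s) (total 0); column heights now [0 4 7 7 7 7], max=7

Answer: 0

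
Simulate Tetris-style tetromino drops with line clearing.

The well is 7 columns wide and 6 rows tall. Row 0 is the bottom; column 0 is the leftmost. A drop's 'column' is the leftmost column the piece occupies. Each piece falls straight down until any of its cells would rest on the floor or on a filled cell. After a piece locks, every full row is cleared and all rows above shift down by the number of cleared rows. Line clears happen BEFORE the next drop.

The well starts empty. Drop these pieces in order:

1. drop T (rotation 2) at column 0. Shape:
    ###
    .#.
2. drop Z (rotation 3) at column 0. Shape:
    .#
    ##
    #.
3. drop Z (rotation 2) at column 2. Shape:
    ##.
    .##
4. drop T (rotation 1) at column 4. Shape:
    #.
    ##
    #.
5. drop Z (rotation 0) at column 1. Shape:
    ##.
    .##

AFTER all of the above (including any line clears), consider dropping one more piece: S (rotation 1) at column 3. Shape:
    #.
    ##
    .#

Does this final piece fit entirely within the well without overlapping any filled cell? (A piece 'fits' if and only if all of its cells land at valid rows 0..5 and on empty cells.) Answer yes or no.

Drop 1: T rot2 at col 0 lands with bottom-row=0; cleared 0 line(s) (total 0); column heights now [2 2 2 0 0 0 0], max=2
Drop 2: Z rot3 at col 0 lands with bottom-row=2; cleared 0 line(s) (total 0); column heights now [4 5 2 0 0 0 0], max=5
Drop 3: Z rot2 at col 2 lands with bottom-row=1; cleared 0 line(s) (total 0); column heights now [4 5 3 3 2 0 0], max=5
Drop 4: T rot1 at col 4 lands with bottom-row=2; cleared 0 line(s) (total 0); column heights now [4 5 3 3 5 4 0], max=5
Drop 5: Z rot0 at col 1 lands with bottom-row=4; cleared 0 line(s) (total 0); column heights now [4 6 6 5 5 4 0], max=6
Test piece S rot1 at col 3 (width 2): heights before test = [4 6 6 5 5 4 0]; fits = False

Answer: no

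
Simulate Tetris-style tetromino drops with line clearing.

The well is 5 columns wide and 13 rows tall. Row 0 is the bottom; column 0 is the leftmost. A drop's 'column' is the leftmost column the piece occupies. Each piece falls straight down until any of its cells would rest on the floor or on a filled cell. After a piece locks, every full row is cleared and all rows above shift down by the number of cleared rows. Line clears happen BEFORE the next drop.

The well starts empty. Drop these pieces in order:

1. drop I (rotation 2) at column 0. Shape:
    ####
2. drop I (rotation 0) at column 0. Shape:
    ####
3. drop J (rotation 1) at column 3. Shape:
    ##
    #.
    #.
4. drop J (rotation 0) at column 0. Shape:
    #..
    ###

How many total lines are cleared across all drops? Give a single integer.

Drop 1: I rot2 at col 0 lands with bottom-row=0; cleared 0 line(s) (total 0); column heights now [1 1 1 1 0], max=1
Drop 2: I rot0 at col 0 lands with bottom-row=1; cleared 0 line(s) (total 0); column heights now [2 2 2 2 0], max=2
Drop 3: J rot1 at col 3 lands with bottom-row=2; cleared 0 line(s) (total 0); column heights now [2 2 2 5 5], max=5
Drop 4: J rot0 at col 0 lands with bottom-row=2; cleared 0 line(s) (total 0); column heights now [4 3 3 5 5], max=5

Answer: 0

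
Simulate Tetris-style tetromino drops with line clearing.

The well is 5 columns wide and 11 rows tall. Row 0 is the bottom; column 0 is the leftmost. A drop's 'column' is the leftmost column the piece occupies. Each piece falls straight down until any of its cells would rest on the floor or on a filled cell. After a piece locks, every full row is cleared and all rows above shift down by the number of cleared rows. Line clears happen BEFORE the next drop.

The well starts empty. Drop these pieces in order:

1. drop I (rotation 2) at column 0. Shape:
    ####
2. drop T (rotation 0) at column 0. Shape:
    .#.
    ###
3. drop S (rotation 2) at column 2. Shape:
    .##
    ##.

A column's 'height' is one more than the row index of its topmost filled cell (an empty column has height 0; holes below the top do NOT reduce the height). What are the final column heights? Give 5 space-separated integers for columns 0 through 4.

Answer: 2 3 3 4 4

Derivation:
Drop 1: I rot2 at col 0 lands with bottom-row=0; cleared 0 line(s) (total 0); column heights now [1 1 1 1 0], max=1
Drop 2: T rot0 at col 0 lands with bottom-row=1; cleared 0 line(s) (total 0); column heights now [2 3 2 1 0], max=3
Drop 3: S rot2 at col 2 lands with bottom-row=2; cleared 0 line(s) (total 0); column heights now [2 3 3 4 4], max=4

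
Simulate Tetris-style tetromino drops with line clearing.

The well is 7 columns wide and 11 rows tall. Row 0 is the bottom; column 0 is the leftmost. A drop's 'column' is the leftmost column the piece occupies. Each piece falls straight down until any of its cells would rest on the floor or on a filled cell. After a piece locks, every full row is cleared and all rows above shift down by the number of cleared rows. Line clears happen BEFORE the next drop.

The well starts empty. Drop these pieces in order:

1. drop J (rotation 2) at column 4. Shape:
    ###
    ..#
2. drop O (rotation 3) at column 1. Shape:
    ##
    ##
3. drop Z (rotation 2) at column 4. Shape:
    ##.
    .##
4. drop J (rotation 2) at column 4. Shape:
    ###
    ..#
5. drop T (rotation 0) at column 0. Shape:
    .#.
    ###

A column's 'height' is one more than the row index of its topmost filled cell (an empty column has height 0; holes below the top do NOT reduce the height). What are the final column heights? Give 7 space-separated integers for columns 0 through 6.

Drop 1: J rot2 at col 4 lands with bottom-row=0; cleared 0 line(s) (total 0); column heights now [0 0 0 0 2 2 2], max=2
Drop 2: O rot3 at col 1 lands with bottom-row=0; cleared 0 line(s) (total 0); column heights now [0 2 2 0 2 2 2], max=2
Drop 3: Z rot2 at col 4 lands with bottom-row=2; cleared 0 line(s) (total 0); column heights now [0 2 2 0 4 4 3], max=4
Drop 4: J rot2 at col 4 lands with bottom-row=3; cleared 0 line(s) (total 0); column heights now [0 2 2 0 5 5 5], max=5
Drop 5: T rot0 at col 0 lands with bottom-row=2; cleared 0 line(s) (total 0); column heights now [3 4 3 0 5 5 5], max=5

Answer: 3 4 3 0 5 5 5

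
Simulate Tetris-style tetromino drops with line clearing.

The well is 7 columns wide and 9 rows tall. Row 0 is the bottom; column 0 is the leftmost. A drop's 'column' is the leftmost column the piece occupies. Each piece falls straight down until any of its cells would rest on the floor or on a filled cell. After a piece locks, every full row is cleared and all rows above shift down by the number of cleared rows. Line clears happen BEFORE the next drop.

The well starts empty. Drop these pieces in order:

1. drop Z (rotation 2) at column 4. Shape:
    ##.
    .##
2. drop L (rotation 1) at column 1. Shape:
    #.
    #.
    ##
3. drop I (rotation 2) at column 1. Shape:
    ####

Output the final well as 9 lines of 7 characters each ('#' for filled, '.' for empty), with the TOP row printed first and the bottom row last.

Drop 1: Z rot2 at col 4 lands with bottom-row=0; cleared 0 line(s) (total 0); column heights now [0 0 0 0 2 2 1], max=2
Drop 2: L rot1 at col 1 lands with bottom-row=0; cleared 0 line(s) (total 0); column heights now [0 3 1 0 2 2 1], max=3
Drop 3: I rot2 at col 1 lands with bottom-row=3; cleared 0 line(s) (total 0); column heights now [0 4 4 4 4 2 1], max=4

Answer: .......
.......
.......
.......
.......
.####..
.#.....
.#..##.
.##..##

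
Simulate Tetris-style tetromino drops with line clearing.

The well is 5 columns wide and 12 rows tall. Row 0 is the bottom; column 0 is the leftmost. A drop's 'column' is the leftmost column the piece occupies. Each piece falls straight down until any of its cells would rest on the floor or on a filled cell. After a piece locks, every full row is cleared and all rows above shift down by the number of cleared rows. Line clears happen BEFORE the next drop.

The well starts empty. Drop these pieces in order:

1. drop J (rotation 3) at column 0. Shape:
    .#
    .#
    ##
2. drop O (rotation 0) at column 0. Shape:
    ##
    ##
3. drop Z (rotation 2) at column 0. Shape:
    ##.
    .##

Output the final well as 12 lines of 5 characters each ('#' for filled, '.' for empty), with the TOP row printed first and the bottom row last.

Drop 1: J rot3 at col 0 lands with bottom-row=0; cleared 0 line(s) (total 0); column heights now [1 3 0 0 0], max=3
Drop 2: O rot0 at col 0 lands with bottom-row=3; cleared 0 line(s) (total 0); column heights now [5 5 0 0 0], max=5
Drop 3: Z rot2 at col 0 lands with bottom-row=5; cleared 0 line(s) (total 0); column heights now [7 7 6 0 0], max=7

Answer: .....
.....
.....
.....
.....
##...
.##..
##...
##...
.#...
.#...
##...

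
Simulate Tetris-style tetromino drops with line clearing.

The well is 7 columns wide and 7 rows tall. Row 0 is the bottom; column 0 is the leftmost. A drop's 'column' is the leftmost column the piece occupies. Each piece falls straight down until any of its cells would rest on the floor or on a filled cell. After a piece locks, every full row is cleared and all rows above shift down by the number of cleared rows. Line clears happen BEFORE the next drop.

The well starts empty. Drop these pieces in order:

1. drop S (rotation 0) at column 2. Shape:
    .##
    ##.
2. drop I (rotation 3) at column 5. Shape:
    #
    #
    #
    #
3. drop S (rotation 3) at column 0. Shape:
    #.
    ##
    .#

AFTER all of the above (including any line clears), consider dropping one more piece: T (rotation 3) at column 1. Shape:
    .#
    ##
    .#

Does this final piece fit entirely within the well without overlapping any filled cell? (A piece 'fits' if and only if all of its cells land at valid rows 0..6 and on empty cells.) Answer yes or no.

Drop 1: S rot0 at col 2 lands with bottom-row=0; cleared 0 line(s) (total 0); column heights now [0 0 1 2 2 0 0], max=2
Drop 2: I rot3 at col 5 lands with bottom-row=0; cleared 0 line(s) (total 0); column heights now [0 0 1 2 2 4 0], max=4
Drop 3: S rot3 at col 0 lands with bottom-row=0; cleared 0 line(s) (total 0); column heights now [3 2 1 2 2 4 0], max=4
Test piece T rot3 at col 1 (width 2): heights before test = [3 2 1 2 2 4 0]; fits = True

Answer: yes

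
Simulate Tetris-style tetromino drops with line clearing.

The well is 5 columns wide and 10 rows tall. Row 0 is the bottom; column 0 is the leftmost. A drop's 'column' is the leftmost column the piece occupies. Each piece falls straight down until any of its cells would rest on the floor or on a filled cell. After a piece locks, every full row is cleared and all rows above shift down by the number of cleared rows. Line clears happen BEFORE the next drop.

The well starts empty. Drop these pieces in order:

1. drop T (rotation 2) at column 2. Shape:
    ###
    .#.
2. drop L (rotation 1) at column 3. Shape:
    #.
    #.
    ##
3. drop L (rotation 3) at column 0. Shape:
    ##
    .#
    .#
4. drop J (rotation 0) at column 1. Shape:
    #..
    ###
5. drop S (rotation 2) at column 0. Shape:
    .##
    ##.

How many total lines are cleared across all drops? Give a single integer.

Drop 1: T rot2 at col 2 lands with bottom-row=0; cleared 0 line(s) (total 0); column heights now [0 0 2 2 2], max=2
Drop 2: L rot1 at col 3 lands with bottom-row=2; cleared 0 line(s) (total 0); column heights now [0 0 2 5 3], max=5
Drop 3: L rot3 at col 0 lands with bottom-row=0; cleared 0 line(s) (total 0); column heights now [3 3 2 5 3], max=5
Drop 4: J rot0 at col 1 lands with bottom-row=5; cleared 0 line(s) (total 0); column heights now [3 7 6 6 3], max=7
Drop 5: S rot2 at col 0 lands with bottom-row=7; cleared 0 line(s) (total 0); column heights now [8 9 9 6 3], max=9

Answer: 0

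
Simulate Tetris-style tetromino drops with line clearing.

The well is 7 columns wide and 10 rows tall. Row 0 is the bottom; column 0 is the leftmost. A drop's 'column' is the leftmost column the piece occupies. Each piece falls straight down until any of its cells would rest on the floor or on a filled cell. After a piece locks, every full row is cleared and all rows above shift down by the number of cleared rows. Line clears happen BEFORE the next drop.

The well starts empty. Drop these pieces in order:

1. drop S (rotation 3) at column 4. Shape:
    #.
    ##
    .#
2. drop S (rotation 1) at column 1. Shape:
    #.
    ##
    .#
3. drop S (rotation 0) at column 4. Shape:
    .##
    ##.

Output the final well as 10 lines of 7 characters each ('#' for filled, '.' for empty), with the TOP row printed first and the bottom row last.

Drop 1: S rot3 at col 4 lands with bottom-row=0; cleared 0 line(s) (total 0); column heights now [0 0 0 0 3 2 0], max=3
Drop 2: S rot1 at col 1 lands with bottom-row=0; cleared 0 line(s) (total 0); column heights now [0 3 2 0 3 2 0], max=3
Drop 3: S rot0 at col 4 lands with bottom-row=3; cleared 0 line(s) (total 0); column heights now [0 3 2 0 4 5 5], max=5

Answer: .......
.......
.......
.......
.......
.....##
....##.
.#..#..
.##.##.
..#..#.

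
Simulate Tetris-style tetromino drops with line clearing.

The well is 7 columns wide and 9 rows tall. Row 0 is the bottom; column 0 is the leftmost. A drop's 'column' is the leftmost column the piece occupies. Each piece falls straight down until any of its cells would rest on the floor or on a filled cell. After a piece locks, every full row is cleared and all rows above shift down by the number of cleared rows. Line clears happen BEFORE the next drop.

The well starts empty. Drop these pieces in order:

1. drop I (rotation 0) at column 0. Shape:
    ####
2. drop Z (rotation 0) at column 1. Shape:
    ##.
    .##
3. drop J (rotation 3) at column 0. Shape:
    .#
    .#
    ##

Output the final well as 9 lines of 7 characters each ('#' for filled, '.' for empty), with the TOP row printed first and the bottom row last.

Answer: .......
.......
.......
.#.....
.#.....
##.....
.##....
..##...
####...

Derivation:
Drop 1: I rot0 at col 0 lands with bottom-row=0; cleared 0 line(s) (total 0); column heights now [1 1 1 1 0 0 0], max=1
Drop 2: Z rot0 at col 1 lands with bottom-row=1; cleared 0 line(s) (total 0); column heights now [1 3 3 2 0 0 0], max=3
Drop 3: J rot3 at col 0 lands with bottom-row=3; cleared 0 line(s) (total 0); column heights now [4 6 3 2 0 0 0], max=6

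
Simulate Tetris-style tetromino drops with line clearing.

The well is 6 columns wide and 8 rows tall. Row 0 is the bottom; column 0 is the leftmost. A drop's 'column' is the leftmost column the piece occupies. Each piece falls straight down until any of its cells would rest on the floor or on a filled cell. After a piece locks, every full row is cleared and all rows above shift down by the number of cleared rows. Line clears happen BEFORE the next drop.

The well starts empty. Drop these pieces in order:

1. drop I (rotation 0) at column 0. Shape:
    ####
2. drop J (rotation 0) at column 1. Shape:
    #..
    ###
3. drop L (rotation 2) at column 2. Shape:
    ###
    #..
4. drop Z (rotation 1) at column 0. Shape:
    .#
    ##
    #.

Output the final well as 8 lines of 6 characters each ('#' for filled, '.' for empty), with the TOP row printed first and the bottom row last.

Answer: ......
......
......
.#....
#####.
###...
.###..
####..

Derivation:
Drop 1: I rot0 at col 0 lands with bottom-row=0; cleared 0 line(s) (total 0); column heights now [1 1 1 1 0 0], max=1
Drop 2: J rot0 at col 1 lands with bottom-row=1; cleared 0 line(s) (total 0); column heights now [1 3 2 2 0 0], max=3
Drop 3: L rot2 at col 2 lands with bottom-row=2; cleared 0 line(s) (total 0); column heights now [1 3 4 4 4 0], max=4
Drop 4: Z rot1 at col 0 lands with bottom-row=2; cleared 0 line(s) (total 0); column heights now [4 5 4 4 4 0], max=5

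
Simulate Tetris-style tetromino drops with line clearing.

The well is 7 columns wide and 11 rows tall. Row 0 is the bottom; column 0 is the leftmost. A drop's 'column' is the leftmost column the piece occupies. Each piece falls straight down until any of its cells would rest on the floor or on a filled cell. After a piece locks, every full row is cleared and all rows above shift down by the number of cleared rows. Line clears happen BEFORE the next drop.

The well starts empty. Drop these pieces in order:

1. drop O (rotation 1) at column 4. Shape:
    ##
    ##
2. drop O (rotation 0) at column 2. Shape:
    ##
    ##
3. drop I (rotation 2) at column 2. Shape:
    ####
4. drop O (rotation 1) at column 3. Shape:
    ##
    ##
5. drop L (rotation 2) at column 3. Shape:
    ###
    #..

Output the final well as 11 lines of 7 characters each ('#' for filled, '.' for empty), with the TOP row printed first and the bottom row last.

Answer: .......
.......
.......
.......
...###.
...#...
...##..
...##..
..####.
..####.
..####.

Derivation:
Drop 1: O rot1 at col 4 lands with bottom-row=0; cleared 0 line(s) (total 0); column heights now [0 0 0 0 2 2 0], max=2
Drop 2: O rot0 at col 2 lands with bottom-row=0; cleared 0 line(s) (total 0); column heights now [0 0 2 2 2 2 0], max=2
Drop 3: I rot2 at col 2 lands with bottom-row=2; cleared 0 line(s) (total 0); column heights now [0 0 3 3 3 3 0], max=3
Drop 4: O rot1 at col 3 lands with bottom-row=3; cleared 0 line(s) (total 0); column heights now [0 0 3 5 5 3 0], max=5
Drop 5: L rot2 at col 3 lands with bottom-row=5; cleared 0 line(s) (total 0); column heights now [0 0 3 7 7 7 0], max=7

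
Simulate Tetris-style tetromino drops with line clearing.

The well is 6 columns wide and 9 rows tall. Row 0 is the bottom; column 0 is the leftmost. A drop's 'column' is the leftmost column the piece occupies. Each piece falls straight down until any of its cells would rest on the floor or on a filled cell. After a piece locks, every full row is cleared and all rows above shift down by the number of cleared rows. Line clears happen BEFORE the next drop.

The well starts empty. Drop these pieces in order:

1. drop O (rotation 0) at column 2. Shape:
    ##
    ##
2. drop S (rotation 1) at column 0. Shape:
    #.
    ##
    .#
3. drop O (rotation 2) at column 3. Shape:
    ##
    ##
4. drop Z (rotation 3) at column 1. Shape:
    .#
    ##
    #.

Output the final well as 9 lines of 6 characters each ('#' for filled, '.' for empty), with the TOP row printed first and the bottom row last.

Drop 1: O rot0 at col 2 lands with bottom-row=0; cleared 0 line(s) (total 0); column heights now [0 0 2 2 0 0], max=2
Drop 2: S rot1 at col 0 lands with bottom-row=0; cleared 0 line(s) (total 0); column heights now [3 2 2 2 0 0], max=3
Drop 3: O rot2 at col 3 lands with bottom-row=2; cleared 0 line(s) (total 0); column heights now [3 2 2 4 4 0], max=4
Drop 4: Z rot3 at col 1 lands with bottom-row=2; cleared 0 line(s) (total 0); column heights now [3 4 5 4 4 0], max=5

Answer: ......
......
......
......
..#...
.####.
##.##.
####..
.###..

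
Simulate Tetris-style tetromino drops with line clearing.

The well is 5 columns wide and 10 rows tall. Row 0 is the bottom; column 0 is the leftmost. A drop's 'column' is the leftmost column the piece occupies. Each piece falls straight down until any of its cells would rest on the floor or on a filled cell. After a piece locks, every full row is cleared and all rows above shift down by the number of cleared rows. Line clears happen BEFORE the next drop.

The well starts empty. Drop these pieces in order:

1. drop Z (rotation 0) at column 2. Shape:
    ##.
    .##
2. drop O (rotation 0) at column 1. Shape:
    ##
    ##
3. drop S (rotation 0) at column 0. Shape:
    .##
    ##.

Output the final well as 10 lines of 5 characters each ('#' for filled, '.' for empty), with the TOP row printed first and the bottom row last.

Answer: .....
.....
.....
.....
.##..
##...
.##..
.##..
..##.
...##

Derivation:
Drop 1: Z rot0 at col 2 lands with bottom-row=0; cleared 0 line(s) (total 0); column heights now [0 0 2 2 1], max=2
Drop 2: O rot0 at col 1 lands with bottom-row=2; cleared 0 line(s) (total 0); column heights now [0 4 4 2 1], max=4
Drop 3: S rot0 at col 0 lands with bottom-row=4; cleared 0 line(s) (total 0); column heights now [5 6 6 2 1], max=6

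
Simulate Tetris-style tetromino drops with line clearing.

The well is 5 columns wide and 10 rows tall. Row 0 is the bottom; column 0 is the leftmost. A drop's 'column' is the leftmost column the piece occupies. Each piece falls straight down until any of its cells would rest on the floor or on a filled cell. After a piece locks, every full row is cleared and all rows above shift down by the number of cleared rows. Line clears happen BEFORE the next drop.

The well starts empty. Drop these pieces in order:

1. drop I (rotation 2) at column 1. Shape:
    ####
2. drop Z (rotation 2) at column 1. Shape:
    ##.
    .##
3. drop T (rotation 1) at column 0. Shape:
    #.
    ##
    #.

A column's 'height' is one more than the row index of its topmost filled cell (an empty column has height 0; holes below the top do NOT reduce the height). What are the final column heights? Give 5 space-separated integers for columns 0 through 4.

Answer: 5 4 3 2 1

Derivation:
Drop 1: I rot2 at col 1 lands with bottom-row=0; cleared 0 line(s) (total 0); column heights now [0 1 1 1 1], max=1
Drop 2: Z rot2 at col 1 lands with bottom-row=1; cleared 0 line(s) (total 0); column heights now [0 3 3 2 1], max=3
Drop 3: T rot1 at col 0 lands with bottom-row=2; cleared 0 line(s) (total 0); column heights now [5 4 3 2 1], max=5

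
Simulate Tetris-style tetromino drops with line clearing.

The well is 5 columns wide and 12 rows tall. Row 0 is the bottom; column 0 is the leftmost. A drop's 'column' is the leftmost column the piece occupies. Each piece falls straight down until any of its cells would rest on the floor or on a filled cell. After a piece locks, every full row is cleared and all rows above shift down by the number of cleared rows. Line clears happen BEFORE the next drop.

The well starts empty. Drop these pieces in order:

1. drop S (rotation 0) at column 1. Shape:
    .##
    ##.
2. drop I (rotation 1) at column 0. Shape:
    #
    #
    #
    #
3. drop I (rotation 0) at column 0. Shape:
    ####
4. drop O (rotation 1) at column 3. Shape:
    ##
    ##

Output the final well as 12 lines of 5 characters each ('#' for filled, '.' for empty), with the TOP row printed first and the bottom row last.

Drop 1: S rot0 at col 1 lands with bottom-row=0; cleared 0 line(s) (total 0); column heights now [0 1 2 2 0], max=2
Drop 2: I rot1 at col 0 lands with bottom-row=0; cleared 0 line(s) (total 0); column heights now [4 1 2 2 0], max=4
Drop 3: I rot0 at col 0 lands with bottom-row=4; cleared 0 line(s) (total 0); column heights now [5 5 5 5 0], max=5
Drop 4: O rot1 at col 3 lands with bottom-row=5; cleared 0 line(s) (total 0); column heights now [5 5 5 7 7], max=7

Answer: .....
.....
.....
.....
.....
...##
...##
####.
#....
#....
#.##.
###..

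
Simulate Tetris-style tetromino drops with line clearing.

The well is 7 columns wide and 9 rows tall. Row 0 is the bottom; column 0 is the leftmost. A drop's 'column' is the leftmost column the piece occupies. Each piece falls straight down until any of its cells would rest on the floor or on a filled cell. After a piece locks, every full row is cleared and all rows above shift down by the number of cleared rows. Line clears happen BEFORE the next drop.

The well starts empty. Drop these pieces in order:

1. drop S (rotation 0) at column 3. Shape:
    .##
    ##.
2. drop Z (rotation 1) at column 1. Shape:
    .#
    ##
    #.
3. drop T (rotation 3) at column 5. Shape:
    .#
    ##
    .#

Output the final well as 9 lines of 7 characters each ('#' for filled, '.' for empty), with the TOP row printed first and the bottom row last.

Answer: .......
.......
.......
.......
.......
......#
..#..##
.##.###
.#.##..

Derivation:
Drop 1: S rot0 at col 3 lands with bottom-row=0; cleared 0 line(s) (total 0); column heights now [0 0 0 1 2 2 0], max=2
Drop 2: Z rot1 at col 1 lands with bottom-row=0; cleared 0 line(s) (total 0); column heights now [0 2 3 1 2 2 0], max=3
Drop 3: T rot3 at col 5 lands with bottom-row=1; cleared 0 line(s) (total 0); column heights now [0 2 3 1 2 3 4], max=4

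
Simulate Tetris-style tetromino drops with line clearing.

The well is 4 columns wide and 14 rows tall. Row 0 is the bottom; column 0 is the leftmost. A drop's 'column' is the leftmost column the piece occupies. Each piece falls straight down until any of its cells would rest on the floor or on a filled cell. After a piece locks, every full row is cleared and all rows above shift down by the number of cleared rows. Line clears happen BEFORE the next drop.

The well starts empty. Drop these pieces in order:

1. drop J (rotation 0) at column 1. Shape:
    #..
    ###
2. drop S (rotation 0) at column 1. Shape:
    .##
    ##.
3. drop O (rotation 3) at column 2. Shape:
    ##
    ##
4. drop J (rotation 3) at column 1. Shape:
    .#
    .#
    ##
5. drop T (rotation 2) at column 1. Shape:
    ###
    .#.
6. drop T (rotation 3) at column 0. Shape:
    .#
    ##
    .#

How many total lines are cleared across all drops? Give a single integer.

Drop 1: J rot0 at col 1 lands with bottom-row=0; cleared 0 line(s) (total 0); column heights now [0 2 1 1], max=2
Drop 2: S rot0 at col 1 lands with bottom-row=2; cleared 0 line(s) (total 0); column heights now [0 3 4 4], max=4
Drop 3: O rot3 at col 2 lands with bottom-row=4; cleared 0 line(s) (total 0); column heights now [0 3 6 6], max=6
Drop 4: J rot3 at col 1 lands with bottom-row=6; cleared 0 line(s) (total 0); column heights now [0 7 9 6], max=9
Drop 5: T rot2 at col 1 lands with bottom-row=9; cleared 0 line(s) (total 0); column heights now [0 11 11 11], max=11
Drop 6: T rot3 at col 0 lands with bottom-row=11; cleared 0 line(s) (total 0); column heights now [13 14 11 11], max=14

Answer: 0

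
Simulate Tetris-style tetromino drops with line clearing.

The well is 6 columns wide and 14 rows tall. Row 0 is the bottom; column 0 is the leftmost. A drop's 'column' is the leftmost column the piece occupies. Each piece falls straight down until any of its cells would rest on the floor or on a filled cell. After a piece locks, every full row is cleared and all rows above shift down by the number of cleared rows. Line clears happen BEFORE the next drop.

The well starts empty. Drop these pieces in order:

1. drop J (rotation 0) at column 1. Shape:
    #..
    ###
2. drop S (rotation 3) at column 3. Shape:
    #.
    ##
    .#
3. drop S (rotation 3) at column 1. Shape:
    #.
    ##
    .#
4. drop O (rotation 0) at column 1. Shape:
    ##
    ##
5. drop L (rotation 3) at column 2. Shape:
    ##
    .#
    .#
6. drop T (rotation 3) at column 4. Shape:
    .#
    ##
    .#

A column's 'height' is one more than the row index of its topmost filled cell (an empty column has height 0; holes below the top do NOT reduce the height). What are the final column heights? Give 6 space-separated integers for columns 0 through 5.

Drop 1: J rot0 at col 1 lands with bottom-row=0; cleared 0 line(s) (total 0); column heights now [0 2 1 1 0 0], max=2
Drop 2: S rot3 at col 3 lands with bottom-row=0; cleared 0 line(s) (total 0); column heights now [0 2 1 3 2 0], max=3
Drop 3: S rot3 at col 1 lands with bottom-row=1; cleared 0 line(s) (total 0); column heights now [0 4 3 3 2 0], max=4
Drop 4: O rot0 at col 1 lands with bottom-row=4; cleared 0 line(s) (total 0); column heights now [0 6 6 3 2 0], max=6
Drop 5: L rot3 at col 2 lands with bottom-row=4; cleared 0 line(s) (total 0); column heights now [0 6 7 7 2 0], max=7
Drop 6: T rot3 at col 4 lands with bottom-row=1; cleared 0 line(s) (total 0); column heights now [0 6 7 7 3 4], max=7

Answer: 0 6 7 7 3 4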